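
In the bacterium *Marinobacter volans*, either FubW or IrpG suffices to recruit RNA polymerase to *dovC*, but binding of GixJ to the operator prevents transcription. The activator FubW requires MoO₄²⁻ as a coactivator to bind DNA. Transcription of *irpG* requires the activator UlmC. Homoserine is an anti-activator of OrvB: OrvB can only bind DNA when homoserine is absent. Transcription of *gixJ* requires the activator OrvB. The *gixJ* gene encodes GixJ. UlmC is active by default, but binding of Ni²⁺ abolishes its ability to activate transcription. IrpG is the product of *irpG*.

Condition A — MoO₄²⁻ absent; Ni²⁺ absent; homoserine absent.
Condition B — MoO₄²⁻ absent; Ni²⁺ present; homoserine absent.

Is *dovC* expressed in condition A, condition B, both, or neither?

Condition A:
MoO₄²⁻ is absent, so FubW is inactive.
Ni²⁺ is absent, so UlmC is active.
No repressor is bound and UlmC is active, so *irpG* is transcribed.
So IrpG is produced and active.
Homoserine is absent, so OrvB is active.
No repressor is bound and OrvB is active, so *gixJ* is transcribed.
So GixJ is produced and active.
With repressor GixJ bound, *dovC* is not transcribed.
→ *dovC* is OFF in A.
Condition B:
MoO₄²⁻ is absent, so FubW is inactive.
Ni²⁺ is present, so UlmC is inactive.
Required activator UlmC is absent, so *irpG* is not transcribed.
So IrpG is not produced.
Homoserine is absent, so OrvB is active.
No repressor is bound and OrvB is active, so *gixJ* is transcribed.
So GixJ is produced and active.
With repressor GixJ bound, *dovC* is not transcribed.
→ *dovC* is OFF in B.

neither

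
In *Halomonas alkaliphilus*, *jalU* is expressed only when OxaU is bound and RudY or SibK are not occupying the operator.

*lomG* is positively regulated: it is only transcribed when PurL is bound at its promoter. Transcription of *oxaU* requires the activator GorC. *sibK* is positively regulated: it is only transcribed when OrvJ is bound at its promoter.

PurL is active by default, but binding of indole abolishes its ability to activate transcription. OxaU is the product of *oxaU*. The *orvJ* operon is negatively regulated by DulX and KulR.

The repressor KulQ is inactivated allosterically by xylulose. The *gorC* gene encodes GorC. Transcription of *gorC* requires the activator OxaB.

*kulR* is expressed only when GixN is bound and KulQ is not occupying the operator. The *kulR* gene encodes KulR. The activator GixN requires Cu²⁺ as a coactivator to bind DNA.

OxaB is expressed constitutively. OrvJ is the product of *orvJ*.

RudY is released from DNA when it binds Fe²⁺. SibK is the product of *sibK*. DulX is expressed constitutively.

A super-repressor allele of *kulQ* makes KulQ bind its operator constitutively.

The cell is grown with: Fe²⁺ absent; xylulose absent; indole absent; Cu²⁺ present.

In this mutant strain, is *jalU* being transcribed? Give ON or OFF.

OFF

Fe²⁺ is absent, so RudY is active.
DulX is produced constitutively and is active.
KulQ is constitutively active in this strain.
Cu²⁺ is present, so GixN is active.
With repressor KulQ bound, *kulR* is not transcribed.
So KulR is not produced.
With repressor DulX bound, *orvJ* is not transcribed.
So OrvJ is not produced.
Required activator OrvJ is absent, so *sibK* is not transcribed.
So SibK is not produced.
OxaB is produced constitutively and is active.
No repressor is bound and OxaB is active, so *gorC* is transcribed.
So GorC is produced and active.
No repressor is bound and GorC is active, so *oxaU* is transcribed.
So OxaU is produced and active.
With repressor RudY bound, *jalU* is not transcribed.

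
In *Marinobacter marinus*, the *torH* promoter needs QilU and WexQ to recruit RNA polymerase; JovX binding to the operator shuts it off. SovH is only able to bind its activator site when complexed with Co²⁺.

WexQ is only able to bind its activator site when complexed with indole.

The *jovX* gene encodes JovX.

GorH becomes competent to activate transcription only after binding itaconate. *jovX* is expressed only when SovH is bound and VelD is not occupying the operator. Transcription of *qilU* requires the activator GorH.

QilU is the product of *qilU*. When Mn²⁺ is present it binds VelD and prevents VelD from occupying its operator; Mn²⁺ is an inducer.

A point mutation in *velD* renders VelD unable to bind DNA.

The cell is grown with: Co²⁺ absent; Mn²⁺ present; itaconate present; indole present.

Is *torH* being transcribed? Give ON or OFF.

Itaconate is present, so GorH is active.
No repressor is bound and GorH is active, so *qilU* is transcribed.
So QilU is produced and active.
Co²⁺ is absent, so SovH is inactive.
VelD is non-functional in this strain, so it has no effect.
Required activator SovH is absent, so *jovX* is not transcribed.
So JovX is not produced.
Indole is present, so WexQ is active.
No repressor is bound and QilU and WexQ are active, so *torH* is transcribed.

ON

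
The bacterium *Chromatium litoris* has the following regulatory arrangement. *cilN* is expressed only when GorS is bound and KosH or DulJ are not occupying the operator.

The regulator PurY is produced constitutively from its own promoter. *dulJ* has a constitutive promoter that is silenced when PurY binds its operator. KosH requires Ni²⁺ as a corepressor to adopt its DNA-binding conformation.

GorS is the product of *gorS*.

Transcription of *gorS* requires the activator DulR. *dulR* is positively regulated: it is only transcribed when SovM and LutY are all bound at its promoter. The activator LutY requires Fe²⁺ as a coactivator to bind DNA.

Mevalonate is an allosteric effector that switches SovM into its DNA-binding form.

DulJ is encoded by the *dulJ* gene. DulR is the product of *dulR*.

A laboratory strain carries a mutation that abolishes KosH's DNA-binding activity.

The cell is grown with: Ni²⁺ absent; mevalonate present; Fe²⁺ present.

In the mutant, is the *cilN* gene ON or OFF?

KosH is non-functional in this strain, so it has no effect.
PurY is produced constitutively and is active.
With repressor PurY bound, *dulJ* is not transcribed.
So DulJ is not produced.
Mevalonate is present, so SovM is active.
Fe²⁺ is present, so LutY is active.
No repressor is bound and SovM and LutY are active, so *dulR* is transcribed.
So DulR is produced and active.
No repressor is bound and DulR is active, so *gorS* is transcribed.
So GorS is produced and active.
No repressor is bound and GorS is active, so *cilN* is transcribed.

ON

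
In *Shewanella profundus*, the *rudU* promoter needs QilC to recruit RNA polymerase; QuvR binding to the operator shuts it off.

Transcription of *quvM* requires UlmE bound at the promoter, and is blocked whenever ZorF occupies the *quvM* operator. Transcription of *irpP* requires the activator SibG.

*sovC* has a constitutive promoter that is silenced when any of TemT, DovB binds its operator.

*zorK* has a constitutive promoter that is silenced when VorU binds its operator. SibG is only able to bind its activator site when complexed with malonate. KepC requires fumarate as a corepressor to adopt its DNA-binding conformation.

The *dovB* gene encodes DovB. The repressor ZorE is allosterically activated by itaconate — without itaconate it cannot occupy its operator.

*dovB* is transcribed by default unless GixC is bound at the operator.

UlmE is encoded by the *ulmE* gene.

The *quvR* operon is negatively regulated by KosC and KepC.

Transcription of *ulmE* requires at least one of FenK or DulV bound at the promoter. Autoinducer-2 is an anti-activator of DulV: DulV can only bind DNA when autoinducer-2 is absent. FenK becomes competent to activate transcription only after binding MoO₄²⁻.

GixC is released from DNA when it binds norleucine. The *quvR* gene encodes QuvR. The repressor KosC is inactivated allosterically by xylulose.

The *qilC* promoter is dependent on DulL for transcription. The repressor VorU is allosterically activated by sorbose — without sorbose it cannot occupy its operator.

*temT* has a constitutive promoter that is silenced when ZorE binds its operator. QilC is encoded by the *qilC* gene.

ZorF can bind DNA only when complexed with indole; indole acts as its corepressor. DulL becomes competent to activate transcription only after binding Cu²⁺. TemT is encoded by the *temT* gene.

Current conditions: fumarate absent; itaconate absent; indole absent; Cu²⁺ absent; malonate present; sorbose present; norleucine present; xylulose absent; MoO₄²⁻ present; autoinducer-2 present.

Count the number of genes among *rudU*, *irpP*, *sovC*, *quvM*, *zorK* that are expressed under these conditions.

Xylulose is absent, so KosC is active.
Fumarate is absent, so KepC is inactive.
With repressor KosC bound, *quvR* is not transcribed.
So QuvR is not produced.
Cu²⁺ is absent, so DulL is inactive.
Required activator DulL is absent, so *qilC* is not transcribed.
So QilC is not produced.
Required activator QilC is absent, so *rudU* is not transcribed.
→ *rudU* is OFF.
Malonate is present, so SibG is active.
No repressor is bound and SibG is active, so *irpP* is transcribed.
→ *irpP* is ON.
Itaconate is absent, so ZorE is inactive.
With no repressor bound, *temT* is transcribed.
So TemT is produced and active.
Norleucine is present, so GixC is inactive.
With no repressor bound, *dovB* is transcribed.
So DovB is produced and active.
With repressor TemT bound, *sovC* is not transcribed.
→ *sovC* is OFF.
Indole is absent, so ZorF is inactive.
MoO₄²⁻ is present, so FenK is active.
Autoinducer-2 is present, so DulV is inactive.
Activator FenK is present, so *ulmE* is transcribed.
So UlmE is produced and active.
No repressor is bound and UlmE is active, so *quvM* is transcribed.
→ *quvM* is ON.
Sorbose is present, so VorU is active.
With repressor VorU bound, *zorK* is not transcribed.
→ *zorK* is OFF.
2 of the 5 genes are transcribed.

2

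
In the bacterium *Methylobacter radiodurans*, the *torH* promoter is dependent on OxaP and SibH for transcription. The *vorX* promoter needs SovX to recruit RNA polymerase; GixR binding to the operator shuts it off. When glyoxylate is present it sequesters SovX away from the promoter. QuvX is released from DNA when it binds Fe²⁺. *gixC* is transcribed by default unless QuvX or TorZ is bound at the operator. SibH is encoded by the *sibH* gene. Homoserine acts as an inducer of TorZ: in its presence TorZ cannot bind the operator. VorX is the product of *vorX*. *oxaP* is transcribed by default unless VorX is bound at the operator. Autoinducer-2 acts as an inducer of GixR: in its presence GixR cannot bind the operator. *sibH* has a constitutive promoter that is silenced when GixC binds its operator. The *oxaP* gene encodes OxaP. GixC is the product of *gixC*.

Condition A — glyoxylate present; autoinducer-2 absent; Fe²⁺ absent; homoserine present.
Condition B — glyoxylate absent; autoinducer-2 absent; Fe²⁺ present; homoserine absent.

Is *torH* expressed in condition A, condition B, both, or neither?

Condition A:
Glyoxylate is present, so SovX is inactive.
Autoinducer-2 is absent, so GixR is active.
With repressor GixR bound, *vorX* is not transcribed.
So VorX is not produced.
With no repressor bound, *oxaP* is transcribed.
So OxaP is produced and active.
Fe²⁺ is absent, so QuvX is active.
Homoserine is present, so TorZ is inactive.
With repressor QuvX bound, *gixC* is not transcribed.
So GixC is not produced.
With no repressor bound, *sibH* is transcribed.
So SibH is produced and active.
No repressor is bound and OxaP and SibH are active, so *torH* is transcribed.
→ *torH* is ON in A.
Condition B:
Glyoxylate is absent, so SovX is active.
Autoinducer-2 is absent, so GixR is active.
With repressor GixR bound, *vorX* is not transcribed.
So VorX is not produced.
With no repressor bound, *oxaP* is transcribed.
So OxaP is produced and active.
Fe²⁺ is present, so QuvX is inactive.
Homoserine is absent, so TorZ is active.
With repressor TorZ bound, *gixC* is not transcribed.
So GixC is not produced.
With no repressor bound, *sibH* is transcribed.
So SibH is produced and active.
No repressor is bound and OxaP and SibH are active, so *torH* is transcribed.
→ *torH* is ON in B.

both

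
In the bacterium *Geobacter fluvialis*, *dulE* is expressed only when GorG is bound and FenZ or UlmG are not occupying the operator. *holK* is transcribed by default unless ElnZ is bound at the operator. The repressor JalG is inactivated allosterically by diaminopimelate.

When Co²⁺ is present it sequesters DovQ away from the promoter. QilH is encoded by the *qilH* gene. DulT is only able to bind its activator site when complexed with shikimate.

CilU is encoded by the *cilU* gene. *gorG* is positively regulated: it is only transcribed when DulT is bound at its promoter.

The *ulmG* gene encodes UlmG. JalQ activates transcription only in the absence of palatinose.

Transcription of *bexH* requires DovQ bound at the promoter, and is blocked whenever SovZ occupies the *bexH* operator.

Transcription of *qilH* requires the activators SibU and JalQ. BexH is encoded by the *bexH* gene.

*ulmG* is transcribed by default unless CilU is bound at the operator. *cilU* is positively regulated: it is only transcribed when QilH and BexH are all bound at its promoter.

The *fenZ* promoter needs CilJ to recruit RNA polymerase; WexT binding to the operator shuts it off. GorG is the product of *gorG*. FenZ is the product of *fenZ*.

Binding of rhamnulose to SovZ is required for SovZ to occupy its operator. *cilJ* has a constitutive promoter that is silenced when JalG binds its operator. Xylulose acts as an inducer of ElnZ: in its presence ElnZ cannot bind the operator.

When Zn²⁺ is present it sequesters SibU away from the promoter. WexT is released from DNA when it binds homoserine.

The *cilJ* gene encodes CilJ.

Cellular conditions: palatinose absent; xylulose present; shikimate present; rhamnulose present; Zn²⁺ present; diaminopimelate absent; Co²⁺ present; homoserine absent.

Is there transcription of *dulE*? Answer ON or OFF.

OFF

Diaminopimelate is absent, so JalG is active.
With repressor JalG bound, *cilJ* is not transcribed.
So CilJ is not produced.
Homoserine is absent, so WexT is active.
With repressor WexT bound, *fenZ* is not transcribed.
So FenZ is not produced.
Shikimate is present, so DulT is active.
No repressor is bound and DulT is active, so *gorG* is transcribed.
So GorG is produced and active.
Zn²⁺ is present, so SibU is inactive.
Palatinose is absent, so JalQ is active.
Required activator SibU is absent, so *qilH* is not transcribed.
So QilH is not produced.
Rhamnulose is present, so SovZ is active.
Co²⁺ is present, so DovQ is inactive.
With repressor SovZ bound, *bexH* is not transcribed.
So BexH is not produced.
Required activator QilH is absent, so *cilU* is not transcribed.
So CilU is not produced.
With no repressor bound, *ulmG* is transcribed.
So UlmG is produced and active.
With repressor UlmG bound, *dulE* is not transcribed.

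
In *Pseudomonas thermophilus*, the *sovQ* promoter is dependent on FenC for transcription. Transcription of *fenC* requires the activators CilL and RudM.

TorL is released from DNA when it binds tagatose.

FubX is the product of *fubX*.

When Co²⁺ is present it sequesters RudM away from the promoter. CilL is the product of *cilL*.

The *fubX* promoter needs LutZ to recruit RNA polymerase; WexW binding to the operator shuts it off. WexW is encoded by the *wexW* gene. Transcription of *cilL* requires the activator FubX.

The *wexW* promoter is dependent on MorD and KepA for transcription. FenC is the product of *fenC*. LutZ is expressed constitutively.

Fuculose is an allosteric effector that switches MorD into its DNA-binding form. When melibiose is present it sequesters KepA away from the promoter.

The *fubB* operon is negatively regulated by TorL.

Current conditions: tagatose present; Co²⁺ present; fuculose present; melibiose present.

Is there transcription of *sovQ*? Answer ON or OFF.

OFF

Fuculose is present, so MorD is active.
Melibiose is present, so KepA is inactive.
Required activator KepA is absent, so *wexW* is not transcribed.
So WexW is not produced.
LutZ is produced constitutively and is active.
No repressor is bound and LutZ is active, so *fubX* is transcribed.
So FubX is produced and active.
No repressor is bound and FubX is active, so *cilL* is transcribed.
So CilL is produced and active.
Co²⁺ is present, so RudM is inactive.
Required activator RudM is absent, so *fenC* is not transcribed.
So FenC is not produced.
Required activator FenC is absent, so *sovQ* is not transcribed.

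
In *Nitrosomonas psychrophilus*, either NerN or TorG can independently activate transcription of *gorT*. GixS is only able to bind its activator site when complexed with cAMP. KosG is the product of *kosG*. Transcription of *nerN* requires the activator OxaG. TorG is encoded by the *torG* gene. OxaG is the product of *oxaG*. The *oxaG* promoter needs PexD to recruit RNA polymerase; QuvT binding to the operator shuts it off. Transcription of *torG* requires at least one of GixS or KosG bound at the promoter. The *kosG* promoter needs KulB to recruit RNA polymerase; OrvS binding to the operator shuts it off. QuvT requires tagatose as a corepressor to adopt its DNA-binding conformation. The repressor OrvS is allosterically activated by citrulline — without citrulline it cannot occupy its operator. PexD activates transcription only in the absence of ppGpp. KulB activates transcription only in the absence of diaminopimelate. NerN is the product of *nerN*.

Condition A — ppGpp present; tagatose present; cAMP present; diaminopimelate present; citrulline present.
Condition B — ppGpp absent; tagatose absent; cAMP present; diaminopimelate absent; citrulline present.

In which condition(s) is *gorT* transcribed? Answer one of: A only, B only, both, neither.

Condition A:
ppGpp is present, so PexD is inactive.
Tagatose is present, so QuvT is active.
With repressor QuvT bound, *oxaG* is not transcribed.
So OxaG is not produced.
Required activator OxaG is absent, so *nerN* is not transcribed.
So NerN is not produced.
cAMP is present, so GixS is active.
Diaminopimelate is present, so KulB is inactive.
Citrulline is present, so OrvS is active.
With repressor OrvS bound, *kosG* is not transcribed.
So KosG is not produced.
Activator GixS is present, so *torG* is transcribed.
So TorG is produced and active.
Activator TorG is present, so *gorT* is transcribed.
→ *gorT* is ON in A.
Condition B:
ppGpp is absent, so PexD is active.
Tagatose is absent, so QuvT is inactive.
No repressor is bound and PexD is active, so *oxaG* is transcribed.
So OxaG is produced and active.
No repressor is bound and OxaG is active, so *nerN* is transcribed.
So NerN is produced and active.
cAMP is present, so GixS is active.
Diaminopimelate is absent, so KulB is active.
Citrulline is present, so OrvS is active.
With repressor OrvS bound, *kosG* is not transcribed.
So KosG is not produced.
Activator GixS is present, so *torG* is transcribed.
So TorG is produced and active.
Activator NerN is present, so *gorT* is transcribed.
→ *gorT* is ON in B.

both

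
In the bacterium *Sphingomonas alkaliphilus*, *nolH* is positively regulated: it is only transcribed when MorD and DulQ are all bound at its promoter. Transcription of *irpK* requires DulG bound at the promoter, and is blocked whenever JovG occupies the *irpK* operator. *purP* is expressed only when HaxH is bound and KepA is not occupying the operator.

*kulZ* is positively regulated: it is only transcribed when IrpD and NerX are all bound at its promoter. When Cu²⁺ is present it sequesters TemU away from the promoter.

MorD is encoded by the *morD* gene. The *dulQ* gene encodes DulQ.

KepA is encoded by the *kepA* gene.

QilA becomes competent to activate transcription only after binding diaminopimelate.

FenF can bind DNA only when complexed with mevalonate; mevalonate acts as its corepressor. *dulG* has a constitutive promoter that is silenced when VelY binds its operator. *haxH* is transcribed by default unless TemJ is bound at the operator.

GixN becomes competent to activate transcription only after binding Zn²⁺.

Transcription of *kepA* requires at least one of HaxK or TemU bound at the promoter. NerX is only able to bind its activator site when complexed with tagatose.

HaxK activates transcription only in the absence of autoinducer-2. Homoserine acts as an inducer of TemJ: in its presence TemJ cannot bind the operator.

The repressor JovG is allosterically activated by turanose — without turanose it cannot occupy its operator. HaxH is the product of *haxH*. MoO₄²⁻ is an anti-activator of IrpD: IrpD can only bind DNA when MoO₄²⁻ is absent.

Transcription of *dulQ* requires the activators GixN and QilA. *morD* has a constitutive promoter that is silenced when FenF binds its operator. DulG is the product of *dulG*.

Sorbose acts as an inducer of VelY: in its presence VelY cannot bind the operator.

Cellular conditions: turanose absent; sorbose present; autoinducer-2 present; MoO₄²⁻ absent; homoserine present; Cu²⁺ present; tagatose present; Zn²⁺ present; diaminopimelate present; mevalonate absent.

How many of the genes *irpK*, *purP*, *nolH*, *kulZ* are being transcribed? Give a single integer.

Turanose is absent, so JovG is inactive.
Sorbose is present, so VelY is inactive.
With no repressor bound, *dulG* is transcribed.
So DulG is produced and active.
No repressor is bound and DulG is active, so *irpK* is transcribed.
→ *irpK* is ON.
Autoinducer-2 is present, so HaxK is inactive.
Cu²⁺ is present, so TemU is inactive.
No activator is available at the *kepA* promoter, so *kepA* is not transcribed.
So KepA is not produced.
Homoserine is present, so TemJ is inactive.
With no repressor bound, *haxH* is transcribed.
So HaxH is produced and active.
No repressor is bound and HaxH is active, so *purP* is transcribed.
→ *purP* is ON.
Mevalonate is absent, so FenF is inactive.
With no repressor bound, *morD* is transcribed.
So MorD is produced and active.
Zn²⁺ is present, so GixN is active.
Diaminopimelate is present, so QilA is active.
No repressor is bound and GixN and QilA are active, so *dulQ* is transcribed.
So DulQ is produced and active.
No repressor is bound and MorD and DulQ are active, so *nolH* is transcribed.
→ *nolH* is ON.
MoO₄²⁻ is absent, so IrpD is active.
Tagatose is present, so NerX is active.
No repressor is bound and IrpD and NerX are active, so *kulZ* is transcribed.
→ *kulZ* is ON.
4 of the 4 genes are transcribed.

4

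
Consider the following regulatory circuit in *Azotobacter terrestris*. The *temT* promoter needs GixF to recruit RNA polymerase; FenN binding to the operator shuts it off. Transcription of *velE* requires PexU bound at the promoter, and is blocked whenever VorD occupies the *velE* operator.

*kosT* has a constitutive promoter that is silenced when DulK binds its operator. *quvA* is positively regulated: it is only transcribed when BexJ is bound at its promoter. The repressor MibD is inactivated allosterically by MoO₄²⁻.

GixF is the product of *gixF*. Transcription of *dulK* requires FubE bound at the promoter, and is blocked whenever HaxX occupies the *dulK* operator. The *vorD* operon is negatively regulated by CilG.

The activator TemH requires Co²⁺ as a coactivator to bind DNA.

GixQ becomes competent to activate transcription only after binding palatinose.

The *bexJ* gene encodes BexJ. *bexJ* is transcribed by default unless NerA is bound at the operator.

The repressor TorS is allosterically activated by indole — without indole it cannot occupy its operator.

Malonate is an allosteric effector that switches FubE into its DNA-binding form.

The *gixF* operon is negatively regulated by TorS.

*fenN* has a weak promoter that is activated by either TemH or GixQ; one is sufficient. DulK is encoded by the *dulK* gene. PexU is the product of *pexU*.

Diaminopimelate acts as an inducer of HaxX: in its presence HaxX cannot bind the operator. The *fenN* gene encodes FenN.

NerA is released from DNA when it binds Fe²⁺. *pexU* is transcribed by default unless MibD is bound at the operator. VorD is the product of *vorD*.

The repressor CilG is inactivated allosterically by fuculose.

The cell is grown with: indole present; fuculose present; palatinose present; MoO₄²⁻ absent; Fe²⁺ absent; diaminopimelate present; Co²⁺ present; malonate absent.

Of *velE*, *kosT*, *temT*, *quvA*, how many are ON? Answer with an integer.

MoO₄²⁻ is absent, so MibD is active.
With repressor MibD bound, *pexU* is not transcribed.
So PexU is not produced.
Fuculose is present, so CilG is inactive.
With no repressor bound, *vorD* is transcribed.
So VorD is produced and active.
With repressor VorD bound, *velE* is not transcribed.
→ *velE* is OFF.
Diaminopimelate is present, so HaxX is inactive.
Malonate is absent, so FubE is inactive.
Required activator FubE is absent, so *dulK* is not transcribed.
So DulK is not produced.
With no repressor bound, *kosT* is transcribed.
→ *kosT* is ON.
Co²⁺ is present, so TemH is active.
Palatinose is present, so GixQ is active.
Activator TemH is present, so *fenN* is transcribed.
So FenN is produced and active.
Indole is present, so TorS is active.
With repressor TorS bound, *gixF* is not transcribed.
So GixF is not produced.
With repressor FenN bound, *temT* is not transcribed.
→ *temT* is OFF.
Fe²⁺ is absent, so NerA is active.
With repressor NerA bound, *bexJ* is not transcribed.
So BexJ is not produced.
Required activator BexJ is absent, so *quvA* is not transcribed.
→ *quvA* is OFF.
1 of the 4 genes is transcribed.

1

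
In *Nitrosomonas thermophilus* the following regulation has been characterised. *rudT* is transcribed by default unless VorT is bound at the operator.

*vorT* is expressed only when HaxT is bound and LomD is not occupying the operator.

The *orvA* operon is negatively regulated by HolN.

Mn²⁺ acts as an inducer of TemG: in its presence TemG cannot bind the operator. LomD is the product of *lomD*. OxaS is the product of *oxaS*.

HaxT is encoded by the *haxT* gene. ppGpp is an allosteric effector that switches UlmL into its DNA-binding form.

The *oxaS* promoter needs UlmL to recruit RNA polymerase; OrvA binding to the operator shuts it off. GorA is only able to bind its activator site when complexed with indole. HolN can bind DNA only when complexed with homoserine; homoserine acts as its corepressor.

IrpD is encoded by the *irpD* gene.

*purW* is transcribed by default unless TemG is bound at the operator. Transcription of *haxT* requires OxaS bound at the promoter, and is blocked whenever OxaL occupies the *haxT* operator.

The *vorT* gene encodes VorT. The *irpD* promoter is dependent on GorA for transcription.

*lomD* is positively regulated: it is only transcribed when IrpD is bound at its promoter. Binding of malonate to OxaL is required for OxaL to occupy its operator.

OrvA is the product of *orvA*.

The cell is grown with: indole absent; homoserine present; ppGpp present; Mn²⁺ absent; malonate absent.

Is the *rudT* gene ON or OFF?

OFF

Homoserine is present, so HolN is active.
With repressor HolN bound, *orvA* is not transcribed.
So OrvA is not produced.
ppGpp is present, so UlmL is active.
No repressor is bound and UlmL is active, so *oxaS* is transcribed.
So OxaS is produced and active.
Malonate is absent, so OxaL is inactive.
No repressor is bound and OxaS is active, so *haxT* is transcribed.
So HaxT is produced and active.
Indole is absent, so GorA is inactive.
Required activator GorA is absent, so *irpD* is not transcribed.
So IrpD is not produced.
Required activator IrpD is absent, so *lomD* is not transcribed.
So LomD is not produced.
No repressor is bound and HaxT is active, so *vorT* is transcribed.
So VorT is produced and active.
With repressor VorT bound, *rudT* is not transcribed.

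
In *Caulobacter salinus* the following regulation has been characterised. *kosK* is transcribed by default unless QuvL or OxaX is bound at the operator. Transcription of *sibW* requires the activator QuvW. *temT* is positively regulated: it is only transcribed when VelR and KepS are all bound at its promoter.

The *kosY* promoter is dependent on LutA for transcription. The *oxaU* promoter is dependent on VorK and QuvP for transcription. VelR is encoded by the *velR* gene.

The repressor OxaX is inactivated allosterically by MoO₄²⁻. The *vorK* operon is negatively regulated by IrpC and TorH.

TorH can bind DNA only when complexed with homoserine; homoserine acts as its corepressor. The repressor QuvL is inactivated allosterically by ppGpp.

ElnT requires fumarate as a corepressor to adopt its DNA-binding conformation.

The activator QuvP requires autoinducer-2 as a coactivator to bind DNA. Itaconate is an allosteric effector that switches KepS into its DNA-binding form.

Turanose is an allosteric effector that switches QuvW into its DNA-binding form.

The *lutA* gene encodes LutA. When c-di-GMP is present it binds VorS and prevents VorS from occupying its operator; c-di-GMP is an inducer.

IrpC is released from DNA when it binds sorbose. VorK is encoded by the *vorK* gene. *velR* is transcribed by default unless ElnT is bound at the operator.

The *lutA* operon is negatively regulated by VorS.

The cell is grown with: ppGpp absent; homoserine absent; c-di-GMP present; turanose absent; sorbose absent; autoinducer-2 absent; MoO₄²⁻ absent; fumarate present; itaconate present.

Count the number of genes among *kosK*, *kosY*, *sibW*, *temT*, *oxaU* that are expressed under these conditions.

ppGpp is absent, so QuvL is active.
MoO₄²⁻ is absent, so OxaX is active.
With repressor QuvL bound, *kosK* is not transcribed.
→ *kosK* is OFF.
c-di-GMP is present, so VorS is inactive.
With no repressor bound, *lutA* is transcribed.
So LutA is produced and active.
No repressor is bound and LutA is active, so *kosY* is transcribed.
→ *kosY* is ON.
Turanose is absent, so QuvW is inactive.
Required activator QuvW is absent, so *sibW* is not transcribed.
→ *sibW* is OFF.
Fumarate is present, so ElnT is active.
With repressor ElnT bound, *velR* is not transcribed.
So VelR is not produced.
Itaconate is present, so KepS is active.
Required activator VelR is absent, so *temT* is not transcribed.
→ *temT* is OFF.
Sorbose is absent, so IrpC is active.
Homoserine is absent, so TorH is inactive.
With repressor IrpC bound, *vorK* is not transcribed.
So VorK is not produced.
Autoinducer-2 is absent, so QuvP is inactive.
Required activator VorK is absent, so *oxaU* is not transcribed.
→ *oxaU* is OFF.
1 of the 5 genes is transcribed.

1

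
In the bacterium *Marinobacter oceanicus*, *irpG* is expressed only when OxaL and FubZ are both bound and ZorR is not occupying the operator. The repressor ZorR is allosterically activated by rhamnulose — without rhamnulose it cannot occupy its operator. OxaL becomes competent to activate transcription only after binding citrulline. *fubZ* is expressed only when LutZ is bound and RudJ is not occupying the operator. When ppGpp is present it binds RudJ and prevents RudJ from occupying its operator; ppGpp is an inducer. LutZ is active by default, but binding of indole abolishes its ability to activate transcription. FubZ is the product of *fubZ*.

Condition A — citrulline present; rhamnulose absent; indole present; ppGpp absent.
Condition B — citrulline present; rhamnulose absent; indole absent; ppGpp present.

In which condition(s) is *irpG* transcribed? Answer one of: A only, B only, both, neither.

B only

Condition A:
Citrulline is present, so OxaL is active.
Rhamnulose is absent, so ZorR is inactive.
Indole is present, so LutZ is inactive.
ppGpp is absent, so RudJ is active.
With repressor RudJ bound, *fubZ* is not transcribed.
So FubZ is not produced.
Required activator FubZ is absent, so *irpG* is not transcribed.
→ *irpG* is OFF in A.
Condition B:
Citrulline is present, so OxaL is active.
Rhamnulose is absent, so ZorR is inactive.
Indole is absent, so LutZ is active.
ppGpp is present, so RudJ is inactive.
No repressor is bound and LutZ is active, so *fubZ* is transcribed.
So FubZ is produced and active.
No repressor is bound and OxaL and FubZ are active, so *irpG* is transcribed.
→ *irpG* is ON in B.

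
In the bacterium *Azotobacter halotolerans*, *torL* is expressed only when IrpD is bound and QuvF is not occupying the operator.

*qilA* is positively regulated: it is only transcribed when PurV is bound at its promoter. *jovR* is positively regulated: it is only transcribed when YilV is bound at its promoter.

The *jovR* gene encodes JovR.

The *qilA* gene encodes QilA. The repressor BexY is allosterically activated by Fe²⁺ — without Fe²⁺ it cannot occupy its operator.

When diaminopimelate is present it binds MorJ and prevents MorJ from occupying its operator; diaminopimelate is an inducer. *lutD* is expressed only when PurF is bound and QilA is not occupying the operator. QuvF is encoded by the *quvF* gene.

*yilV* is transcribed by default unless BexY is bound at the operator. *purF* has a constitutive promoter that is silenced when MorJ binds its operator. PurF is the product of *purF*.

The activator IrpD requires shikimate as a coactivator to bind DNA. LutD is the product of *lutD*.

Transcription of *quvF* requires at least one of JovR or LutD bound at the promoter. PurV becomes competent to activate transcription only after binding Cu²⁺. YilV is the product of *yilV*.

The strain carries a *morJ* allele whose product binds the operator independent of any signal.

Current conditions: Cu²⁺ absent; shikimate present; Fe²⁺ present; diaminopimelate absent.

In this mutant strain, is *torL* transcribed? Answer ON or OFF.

ON

Shikimate is present, so IrpD is active.
Fe²⁺ is present, so BexY is active.
With repressor BexY bound, *yilV* is not transcribed.
So YilV is not produced.
Required activator YilV is absent, so *jovR* is not transcribed.
So JovR is not produced.
MorJ is constitutively active in this strain.
With repressor MorJ bound, *purF* is not transcribed.
So PurF is not produced.
Cu²⁺ is absent, so PurV is inactive.
Required activator PurV is absent, so *qilA* is not transcribed.
So QilA is not produced.
Required activator PurF is absent, so *lutD* is not transcribed.
So LutD is not produced.
No activator is available at the *quvF* promoter, so *quvF* is not transcribed.
So QuvF is not produced.
No repressor is bound and IrpD is active, so *torL* is transcribed.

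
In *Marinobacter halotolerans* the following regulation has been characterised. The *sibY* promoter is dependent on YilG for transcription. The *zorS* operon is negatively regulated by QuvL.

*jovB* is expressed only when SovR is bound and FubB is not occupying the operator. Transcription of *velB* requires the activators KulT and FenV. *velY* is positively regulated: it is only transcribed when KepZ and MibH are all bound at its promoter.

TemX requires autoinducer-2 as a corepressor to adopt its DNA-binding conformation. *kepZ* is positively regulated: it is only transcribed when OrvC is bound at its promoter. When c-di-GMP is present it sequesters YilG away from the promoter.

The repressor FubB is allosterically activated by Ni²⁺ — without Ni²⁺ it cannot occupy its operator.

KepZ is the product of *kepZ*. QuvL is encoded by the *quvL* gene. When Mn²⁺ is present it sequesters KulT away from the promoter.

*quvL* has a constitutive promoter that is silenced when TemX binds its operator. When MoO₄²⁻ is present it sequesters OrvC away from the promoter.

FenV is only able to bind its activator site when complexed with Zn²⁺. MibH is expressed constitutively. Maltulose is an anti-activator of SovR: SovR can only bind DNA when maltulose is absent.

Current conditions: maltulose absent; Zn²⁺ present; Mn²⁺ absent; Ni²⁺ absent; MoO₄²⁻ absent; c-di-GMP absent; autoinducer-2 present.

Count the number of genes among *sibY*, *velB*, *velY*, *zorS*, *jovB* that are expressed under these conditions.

5

c-di-GMP is absent, so YilG is active.
No repressor is bound and YilG is active, so *sibY* is transcribed.
→ *sibY* is ON.
Mn²⁺ is absent, so KulT is active.
Zn²⁺ is present, so FenV is active.
No repressor is bound and KulT and FenV are active, so *velB* is transcribed.
→ *velB* is ON.
MoO₄²⁻ is absent, so OrvC is active.
No repressor is bound and OrvC is active, so *kepZ* is transcribed.
So KepZ is produced and active.
MibH is produced constitutively and is active.
No repressor is bound and KepZ and MibH are active, so *velY* is transcribed.
→ *velY* is ON.
Autoinducer-2 is present, so TemX is active.
With repressor TemX bound, *quvL* is not transcribed.
So QuvL is not produced.
With no repressor bound, *zorS* is transcribed.
→ *zorS* is ON.
Maltulose is absent, so SovR is active.
Ni²⁺ is absent, so FubB is inactive.
No repressor is bound and SovR is active, so *jovB* is transcribed.
→ *jovB* is ON.
5 of the 5 genes are transcribed.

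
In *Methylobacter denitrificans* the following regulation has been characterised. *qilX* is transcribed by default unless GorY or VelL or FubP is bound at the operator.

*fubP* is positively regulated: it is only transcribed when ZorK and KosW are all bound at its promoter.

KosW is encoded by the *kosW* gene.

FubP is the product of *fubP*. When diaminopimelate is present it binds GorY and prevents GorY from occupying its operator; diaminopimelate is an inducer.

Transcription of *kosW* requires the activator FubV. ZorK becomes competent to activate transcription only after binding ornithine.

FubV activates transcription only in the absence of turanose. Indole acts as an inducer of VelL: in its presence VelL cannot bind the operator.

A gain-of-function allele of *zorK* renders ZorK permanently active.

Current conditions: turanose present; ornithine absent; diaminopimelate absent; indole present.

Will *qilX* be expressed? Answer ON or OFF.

OFF

Diaminopimelate is absent, so GorY is active.
Indole is present, so VelL is inactive.
ZorK is constitutively active in this strain.
Turanose is present, so FubV is inactive.
Required activator FubV is absent, so *kosW* is not transcribed.
So KosW is not produced.
Required activator KosW is absent, so *fubP* is not transcribed.
So FubP is not produced.
With repressor GorY bound, *qilX* is not transcribed.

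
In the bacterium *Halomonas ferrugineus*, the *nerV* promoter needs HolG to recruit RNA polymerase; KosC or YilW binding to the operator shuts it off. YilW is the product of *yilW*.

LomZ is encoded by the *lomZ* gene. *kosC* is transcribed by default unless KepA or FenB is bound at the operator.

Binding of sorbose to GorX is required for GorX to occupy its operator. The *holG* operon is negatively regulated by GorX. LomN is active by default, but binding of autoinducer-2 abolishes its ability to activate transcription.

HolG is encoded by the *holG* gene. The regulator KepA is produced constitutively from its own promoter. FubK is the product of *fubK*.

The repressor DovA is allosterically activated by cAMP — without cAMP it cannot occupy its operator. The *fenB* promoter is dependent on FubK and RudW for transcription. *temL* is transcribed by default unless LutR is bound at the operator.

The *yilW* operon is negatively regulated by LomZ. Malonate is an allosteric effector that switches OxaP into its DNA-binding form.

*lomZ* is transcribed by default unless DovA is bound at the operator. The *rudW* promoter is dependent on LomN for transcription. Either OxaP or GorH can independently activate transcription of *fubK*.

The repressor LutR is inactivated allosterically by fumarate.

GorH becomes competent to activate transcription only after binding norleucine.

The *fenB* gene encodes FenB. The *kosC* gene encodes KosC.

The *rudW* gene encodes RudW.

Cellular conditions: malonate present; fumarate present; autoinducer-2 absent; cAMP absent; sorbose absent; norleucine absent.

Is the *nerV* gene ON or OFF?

KepA is produced constitutively and is active.
Malonate is present, so OxaP is active.
Norleucine is absent, so GorH is inactive.
Activator OxaP is present, so *fubK* is transcribed.
So FubK is produced and active.
Autoinducer-2 is absent, so LomN is active.
No repressor is bound and LomN is active, so *rudW* is transcribed.
So RudW is produced and active.
No repressor is bound and FubK and RudW are active, so *fenB* is transcribed.
So FenB is produced and active.
With repressor KepA bound, *kosC* is not transcribed.
So KosC is not produced.
cAMP is absent, so DovA is inactive.
With no repressor bound, *lomZ* is transcribed.
So LomZ is produced and active.
With repressor LomZ bound, *yilW* is not transcribed.
So YilW is not produced.
Sorbose is absent, so GorX is inactive.
With no repressor bound, *holG* is transcribed.
So HolG is produced and active.
No repressor is bound and HolG is active, so *nerV* is transcribed.

ON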